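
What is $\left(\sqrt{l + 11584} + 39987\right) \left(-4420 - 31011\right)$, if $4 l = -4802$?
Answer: $-1416779397 - \frac{35431 \sqrt{41534}}{2} \approx -1.4204 \cdot 10^{9}$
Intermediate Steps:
$l = - \frac{2401}{2}$ ($l = \frac{1}{4} \left(-4802\right) = - \frac{2401}{2} \approx -1200.5$)
$\left(\sqrt{l + 11584} + 39987\right) \left(-4420 - 31011\right) = \left(\sqrt{- \frac{2401}{2} + 11584} + 39987\right) \left(-4420 - 31011\right) = \left(\sqrt{\frac{20767}{2}} + 39987\right) \left(-35431\right) = \left(\frac{\sqrt{41534}}{2} + 39987\right) \left(-35431\right) = \left(39987 + \frac{\sqrt{41534}}{2}\right) \left(-35431\right) = -1416779397 - \frac{35431 \sqrt{41534}}{2}$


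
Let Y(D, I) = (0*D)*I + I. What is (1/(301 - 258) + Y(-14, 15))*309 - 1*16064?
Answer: -491138/43 ≈ -11422.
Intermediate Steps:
Y(D, I) = I (Y(D, I) = 0*I + I = 0 + I = I)
(1/(301 - 258) + Y(-14, 15))*309 - 1*16064 = (1/(301 - 258) + 15)*309 - 1*16064 = (1/43 + 15)*309 - 16064 = (646/43)*309 - 16064 = 199614/43 - 16064 = -491138/43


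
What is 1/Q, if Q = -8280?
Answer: -1/8280 ≈ -0.00012077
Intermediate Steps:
1/Q = 1/(-8280) = -1/8280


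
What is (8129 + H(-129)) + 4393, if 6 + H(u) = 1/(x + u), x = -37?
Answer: 2077655/166 ≈ 12516.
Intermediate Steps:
H(u) = -6 + 1/(-37 + u)
(8129 + H(-129)) + 4393 = (8129 + (223 - 6*(-129))/(-37 - 129)) + 4393 = (8129 + (223 + 774)/(-166)) + 4393 = (8129 - 1/166*997) + 4393 = (8129 - 997/166) + 4393 = 1348417/166 + 4393 = 2077655/166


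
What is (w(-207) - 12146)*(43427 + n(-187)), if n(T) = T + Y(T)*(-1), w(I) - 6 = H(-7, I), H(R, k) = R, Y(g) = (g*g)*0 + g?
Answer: -527507769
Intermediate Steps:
Y(g) = g (Y(g) = g²*0 + g = 0 + g = g)
w(I) = -1 (w(I) = 6 - 7 = -1)
n(T) = 0 (n(T) = T + T*(-1) = T - T = 0)
(w(-207) - 12146)*(43427 + n(-187)) = (-1 - 12146)*(43427 + 0) = -12147*43427 = -527507769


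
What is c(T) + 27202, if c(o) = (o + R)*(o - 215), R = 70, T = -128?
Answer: 47096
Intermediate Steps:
c(o) = (-215 + o)*(70 + o) (c(o) = (o + 70)*(o - 215) = (70 + o)*(-215 + o) = (-215 + o)*(70 + o))
c(T) + 27202 = (-15050 + (-128)² - 145*(-128)) + 27202 = (-15050 + 16384 + 18560) + 27202 = 19894 + 27202 = 47096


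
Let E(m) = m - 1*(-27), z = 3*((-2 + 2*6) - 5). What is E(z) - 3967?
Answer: -3925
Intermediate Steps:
z = 15 (z = 3*((-2 + 12) - 5) = 3*(10 - 5) = 3*5 = 15)
E(m) = 27 + m (E(m) = m + 27 = 27 + m)
E(z) - 3967 = (27 + 15) - 3967 = 42 - 3967 = -3925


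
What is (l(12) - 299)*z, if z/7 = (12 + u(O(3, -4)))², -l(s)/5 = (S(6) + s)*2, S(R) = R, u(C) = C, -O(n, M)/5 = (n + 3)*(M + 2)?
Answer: -17381952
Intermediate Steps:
O(n, M) = -5*(2 + M)*(3 + n) (O(n, M) = -5*(n + 3)*(M + 2) = -5*(3 + n)*(2 + M) = -5*(2 + M)*(3 + n))
l(s) = -60 - 10*s (l(s) = -5*(6 + s)*2 = -5*(12 + 2*s) = -60 - 10*s)
z = 36288 (z = 7*(12 + (-30 - 15*(-4) - 10*3 - 5*(-4)*3))² = 7*(12 + (-30 + 60 - 30 + 60))² = 7*(12 + 60)² = 7*72² = 7*5184 = 36288)
(l(12) - 299)*z = ((-60 - 10*12) - 299)*36288 = ((-60 - 120) - 299)*36288 = (-180 - 299)*36288 = -479*36288 = -17381952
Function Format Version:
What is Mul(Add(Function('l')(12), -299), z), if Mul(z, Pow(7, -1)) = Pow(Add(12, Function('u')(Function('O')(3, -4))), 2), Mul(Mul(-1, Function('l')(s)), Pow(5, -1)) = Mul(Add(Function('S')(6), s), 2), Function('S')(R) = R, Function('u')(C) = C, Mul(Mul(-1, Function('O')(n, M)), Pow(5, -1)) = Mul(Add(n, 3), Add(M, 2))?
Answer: -17381952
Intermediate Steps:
Function('O')(n, M) = Mul(-5, Add(2, M), Add(3, n)) (Function('O')(n, M) = Mul(-5, Mul(Add(n, 3), Add(M, 2))) = Mul(-5, Mul(Add(3, n), Add(2, M))) = Mul(-5, Mul(Add(2, M), Add(3, n))) = Mul(-5, Add(2, M), Add(3, n)))
Function('l')(s) = Add(-60, Mul(-10, s)) (Function('l')(s) = Mul(-5, Mul(Add(6, s), 2)) = Mul(-5, Add(12, Mul(2, s))) = Add(-60, Mul(-10, s)))
z = 36288 (z = Mul(7, Pow(Add(12, Add(-30, Mul(-15, -4), Mul(-10, 3), Mul(-5, -4, 3))), 2)) = Mul(7, Pow(Add(12, Add(-30, 60, -30, 60)), 2)) = Mul(7, Pow(Add(12, 60), 2)) = Mul(7, Pow(72, 2)) = Mul(7, 5184) = 36288)
Mul(Add(Function('l')(12), -299), z) = Mul(Add(Add(-60, Mul(-10, 12)), -299), 36288) = Mul(Add(Add(-60, -120), -299), 36288) = Mul(Add(-180, -299), 36288) = Mul(-479, 36288) = -17381952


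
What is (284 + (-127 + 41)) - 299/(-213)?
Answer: 42473/213 ≈ 199.40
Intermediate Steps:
(284 + (-127 + 41)) - 299/(-213) = (284 - 86) - 299*(-1/213) = 198 + 299/213 = 42473/213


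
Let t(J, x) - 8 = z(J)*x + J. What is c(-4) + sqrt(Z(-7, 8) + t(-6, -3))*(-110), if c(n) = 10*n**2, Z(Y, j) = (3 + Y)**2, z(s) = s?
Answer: -500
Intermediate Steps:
t(J, x) = 8 + J + J*x (t(J, x) = 8 + (J*x + J) = 8 + (J + J*x) = 8 + J + J*x)
c(-4) + sqrt(Z(-7, 8) + t(-6, -3))*(-110) = 10*(-4)**2 + sqrt((3 - 7)**2 + (8 - 6 - 6*(-3)))*(-110) = 10*16 + sqrt((-4)**2 + (8 - 6 + 18))*(-110) = 160 + sqrt(16 + 20)*(-110) = 160 + sqrt(36)*(-110) = 160 + 6*(-110) = 160 - 660 = -500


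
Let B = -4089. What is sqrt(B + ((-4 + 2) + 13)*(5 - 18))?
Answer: 46*I*sqrt(2) ≈ 65.054*I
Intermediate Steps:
sqrt(B + ((-4 + 2) + 13)*(5 - 18)) = sqrt(-4089 + ((-4 + 2) + 13)*(5 - 18)) = sqrt(-4089 + (-2 + 13)*(-13)) = sqrt(-4089 + 11*(-13)) = sqrt(-4089 - 143) = sqrt(-4232) = 46*I*sqrt(2)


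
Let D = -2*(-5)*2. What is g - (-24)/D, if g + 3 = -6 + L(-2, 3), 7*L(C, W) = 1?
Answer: -268/35 ≈ -7.6571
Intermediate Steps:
D = 20 (D = 10*2 = 20)
L(C, W) = ⅐ (L(C, W) = (⅐)*1 = ⅐)
g = -62/7 (g = -3 + (-6 + ⅐) = -3 - 41/7 = -62/7 ≈ -8.8571)
g - (-24)/D = -62/7 - (-24)/20 = -62/7 - 3*(-⅖) = -62/7 + 6/5 = -268/35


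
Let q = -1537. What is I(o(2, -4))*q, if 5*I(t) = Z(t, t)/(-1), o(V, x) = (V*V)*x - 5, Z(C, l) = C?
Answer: -32277/5 ≈ -6455.4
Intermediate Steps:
o(V, x) = -5 + x*V² (o(V, x) = V²*x - 5 = x*V² - 5 = -5 + x*V²)
I(t) = -t/5 (I(t) = (t/(-1))/5 = (t*(-1))/5 = (-t)/5 = -t/5)
I(o(2, -4))*q = -(-5 - 4*2²)/5*(-1537) = -(-5 - 4*4)/5*(-1537) = -(-5 - 16)/5*(-1537) = -⅕*(-21)*(-1537) = (21/5)*(-1537) = -32277/5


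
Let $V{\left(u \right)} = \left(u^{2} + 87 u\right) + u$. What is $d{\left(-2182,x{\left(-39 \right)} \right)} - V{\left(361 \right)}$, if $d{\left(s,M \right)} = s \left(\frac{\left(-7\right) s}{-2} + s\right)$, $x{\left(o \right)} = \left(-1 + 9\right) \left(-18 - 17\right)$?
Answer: $21262969$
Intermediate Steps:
$V{\left(u \right)} = u^{2} + 88 u$
$x{\left(o \right)} = -280$ ($x{\left(o \right)} = 8 \left(-35\right) = -280$)
$d{\left(s,M \right)} = \frac{9 s^{2}}{2}$ ($d{\left(s,M \right)} = s \left(- 7 s \left(- \frac{1}{2}\right) + s\right) = s \left(\frac{7 s}{2} + s\right) = s \frac{9 s}{2} = \frac{9 s^{2}}{2}$)
$d{\left(-2182,x{\left(-39 \right)} \right)} - V{\left(361 \right)} = \frac{9 \left(-2182\right)^{2}}{2} - 361 \left(88 + 361\right) = \frac{9}{2} \cdot 4761124 - 361 \cdot 449 = 21425058 - 162089 = 21262969$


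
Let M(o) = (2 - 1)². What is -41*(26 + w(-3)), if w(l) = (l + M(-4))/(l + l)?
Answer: -3239/3 ≈ -1079.7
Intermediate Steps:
M(o) = 1 (M(o) = 1² = 1)
w(l) = (1 + l)/(2*l) (w(l) = (l + 1)/(l + l) = (1 + l)/((2*l)) = (1 + l)*(1/(2*l)) = (1 + l)/(2*l))
-41*(26 + w(-3)) = -41*(26 + (½)*(1 - 3)/(-3)) = -41*(26 + (½)*(-⅓)*(-2)) = -41*(26 + ⅓) = -41*79/3 = -3239/3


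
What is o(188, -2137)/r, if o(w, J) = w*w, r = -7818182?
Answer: -17672/3909091 ≈ -0.0045207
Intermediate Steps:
o(w, J) = w**2
o(188, -2137)/r = 188**2/(-7818182) = 35344*(-1/7818182) = -17672/3909091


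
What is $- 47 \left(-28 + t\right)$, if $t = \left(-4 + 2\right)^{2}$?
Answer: $1128$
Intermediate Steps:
$t = 4$ ($t = \left(-2\right)^{2} = 4$)
$- 47 \left(-28 + t\right) = - 47 \left(-28 + 4\right) = \left(-47\right) \left(-24\right) = 1128$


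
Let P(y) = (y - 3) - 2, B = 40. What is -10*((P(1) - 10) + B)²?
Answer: -6760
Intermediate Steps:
P(y) = -5 + y (P(y) = (-3 + y) - 2 = -5 + y)
-10*((P(1) - 10) + B)² = -10*(((-5 + 1) - 10) + 40)² = -10*((-4 - 10) + 40)² = -10*(-14 + 40)² = -10*26² = -10*676 = -6760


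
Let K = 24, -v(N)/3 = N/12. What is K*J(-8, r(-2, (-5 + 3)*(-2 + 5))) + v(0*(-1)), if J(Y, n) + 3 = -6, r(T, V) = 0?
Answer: -216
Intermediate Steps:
v(N) = -N/4 (v(N) = -3*N/12 = -N/4)
J(Y, n) = -9 (J(Y, n) = -3 - 6 = -9)
K*J(-8, r(-2, (-5 + 3)*(-2 + 5))) + v(0*(-1)) = 24*(-9) - 0*(-1) = -216 - ¼*0 = -216 + 0 = -216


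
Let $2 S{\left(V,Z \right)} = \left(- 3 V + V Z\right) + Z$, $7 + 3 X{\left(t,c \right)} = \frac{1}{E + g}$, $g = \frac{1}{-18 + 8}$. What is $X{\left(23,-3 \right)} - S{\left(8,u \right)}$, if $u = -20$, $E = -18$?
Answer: $\frac{54109}{543} \approx 99.648$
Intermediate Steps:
$g = - \frac{1}{10}$ ($g = \frac{1}{-10} = - \frac{1}{10} \approx -0.1$)
$X{\left(t,c \right)} = - \frac{1277}{543}$ ($X{\left(t,c \right)} = - \frac{7}{3} + \frac{1}{3 \left(-18 - \frac{1}{10}\right)} = - \frac{7}{3} + \frac{1}{3 \left(- \frac{181}{10}\right)} = - \frac{7}{3} + \frac{1}{3} \left(- \frac{10}{181}\right) = - \frac{7}{3} - \frac{10}{543} = - \frac{1277}{543}$)
$S{\left(V,Z \right)} = \frac{Z}{2} - \frac{3 V}{2} + \frac{V Z}{2}$ ($S{\left(V,Z \right)} = \frac{\left(- 3 V + V Z\right) + Z}{2} = \frac{Z - 3 V + V Z}{2} = \frac{Z}{2} - \frac{3 V}{2} + \frac{V Z}{2}$)
$X{\left(23,-3 \right)} - S{\left(8,u \right)} = - \frac{1277}{543} - \left(\frac{1}{2} \left(-20\right) - 12 + \frac{1}{2} \cdot 8 \left(-20\right)\right) = - \frac{1277}{543} - \left(-10 - 12 - 80\right) = - \frac{1277}{543} - -102 = - \frac{1277}{543} + 102 = \frac{54109}{543}$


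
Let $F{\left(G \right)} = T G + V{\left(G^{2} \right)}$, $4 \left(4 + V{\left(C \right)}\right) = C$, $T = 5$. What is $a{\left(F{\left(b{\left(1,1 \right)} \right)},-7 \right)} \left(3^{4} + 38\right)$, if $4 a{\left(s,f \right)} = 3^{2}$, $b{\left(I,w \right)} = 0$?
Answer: $\frac{1071}{4} \approx 267.75$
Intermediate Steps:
$V{\left(C \right)} = -4 + \frac{C}{4}$
$F{\left(G \right)} = -4 + 5 G + \frac{G^{2}}{4}$ ($F{\left(G \right)} = 5 G + \left(-4 + \frac{G^{2}}{4}\right) = -4 + 5 G + \frac{G^{2}}{4}$)
$a{\left(s,f \right)} = \frac{9}{4}$ ($a{\left(s,f \right)} = \frac{3^{2}}{4} = \frac{1}{4} \cdot 9 = \frac{9}{4}$)
$a{\left(F{\left(b{\left(1,1 \right)} \right)},-7 \right)} \left(3^{4} + 38\right) = \frac{9 \left(3^{4} + 38\right)}{4} = \frac{9 \left(81 + 38\right)}{4} = \frac{9}{4} \cdot 119 = \frac{1071}{4}$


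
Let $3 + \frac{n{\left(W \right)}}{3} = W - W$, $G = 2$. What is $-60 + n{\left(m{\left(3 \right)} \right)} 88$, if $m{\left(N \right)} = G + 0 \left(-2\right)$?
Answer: $-852$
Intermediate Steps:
$m{\left(N \right)} = 2$ ($m{\left(N \right)} = 2 + 0 \left(-2\right) = 2 + 0 = 2$)
$n{\left(W \right)} = -9$ ($n{\left(W \right)} = -9 + 3 \left(W - W\right) = -9 + 3 \cdot 0 = -9 + 0 = -9$)
$-60 + n{\left(m{\left(3 \right)} \right)} 88 = -60 - 792 = -852$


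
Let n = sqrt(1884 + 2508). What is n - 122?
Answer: -122 + 6*sqrt(122) ≈ -55.728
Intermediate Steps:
n = 6*sqrt(122) (n = sqrt(4392) = 6*sqrt(122) ≈ 66.272)
n - 122 = 6*sqrt(122) - 122 = -122 + 6*sqrt(122)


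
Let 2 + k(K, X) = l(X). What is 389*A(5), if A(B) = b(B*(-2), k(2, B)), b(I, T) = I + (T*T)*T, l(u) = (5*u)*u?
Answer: 723873373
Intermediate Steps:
l(u) = 5*u**2
k(K, X) = -2 + 5*X**2
b(I, T) = I + T**3 (b(I, T) = I + T**2*T = I + T**3)
A(B) = (-2 + 5*B**2)**3 - 2*B (A(B) = B*(-2) + (-2 + 5*B**2)**3 = -2*B + (-2 + 5*B**2)**3 = (-2 + 5*B**2)**3 - 2*B)
389*A(5) = 389*((-2 + 5*5**2)**3 - 2*5) = 389*((-2 + 5*25)**3 - 10) = 389*((-2 + 125)**3 - 10) = 389*(123**3 - 10) = 389*(1860867 - 10) = 389*1860857 = 723873373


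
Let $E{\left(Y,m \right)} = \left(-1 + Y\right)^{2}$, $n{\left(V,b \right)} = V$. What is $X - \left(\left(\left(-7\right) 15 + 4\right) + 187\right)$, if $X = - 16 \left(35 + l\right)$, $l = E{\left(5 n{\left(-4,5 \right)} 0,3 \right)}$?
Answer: $-662$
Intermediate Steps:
$l = 1$ ($l = \left(-1 + 5 \left(-4\right) 0\right)^{2} = \left(-1 - 0\right)^{2} = \left(-1 + 0\right)^{2} = \left(-1\right)^{2} = 1$)
$X = -576$ ($X = - 16 \left(35 + 1\right) = \left(-16\right) 36 = -576$)
$X - \left(\left(\left(-7\right) 15 + 4\right) + 187\right) = -576 - \left(\left(\left(-7\right) 15 + 4\right) + 187\right) = -576 - \left(\left(-105 + 4\right) + 187\right) = -576 - \left(-101 + 187\right) = -576 - 86 = -662$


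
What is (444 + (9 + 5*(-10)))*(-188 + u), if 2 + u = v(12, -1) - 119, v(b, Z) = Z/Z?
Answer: -124124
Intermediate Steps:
v(b, Z) = 1
u = -120 (u = -2 + (1 - 119) = -2 - 118 = -120)
(444 + (9 + 5*(-10)))*(-188 + u) = (444 + (9 + 5*(-10)))*(-188 - 120) = (444 + (9 - 50))*(-308) = (444 - 41)*(-308) = 403*(-308) = -124124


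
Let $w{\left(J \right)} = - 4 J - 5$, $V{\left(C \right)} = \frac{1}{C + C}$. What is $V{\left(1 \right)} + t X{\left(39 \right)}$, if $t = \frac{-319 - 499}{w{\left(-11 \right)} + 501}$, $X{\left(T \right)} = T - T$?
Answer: $\frac{1}{2} \approx 0.5$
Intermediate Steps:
$V{\left(C \right)} = \frac{1}{2 C}$
$w{\left(J \right)} = -5 - 4 J$
$X{\left(T \right)} = 0$
$t = - \frac{409}{270}$ ($t = \frac{-319 - 499}{\left(-5 - -44\right) + 501} = - \frac{818}{\left(-5 + 44\right) + 501} = - \frac{818}{39 + 501} = - \frac{818}{540} = \left(-818\right) \frac{1}{540} = - \frac{409}{270} \approx -1.5148$)
$V{\left(1 \right)} + t X{\left(39 \right)} = \frac{1}{2 \cdot 1} - 0 = \frac{1}{2} \cdot 1 + 0 = \frac{1}{2} + 0 = \frac{1}{2}$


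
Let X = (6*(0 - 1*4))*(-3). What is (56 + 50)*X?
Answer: 7632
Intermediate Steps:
X = 72 (X = (6*(0 - 4))*(-3) = (6*(-4))*(-3) = -24*(-3) = 72)
(56 + 50)*X = (56 + 50)*72 = 106*72 = 7632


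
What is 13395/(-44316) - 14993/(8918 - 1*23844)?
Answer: 77416003/110243436 ≈ 0.70223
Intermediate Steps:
13395/(-44316) - 14993/(8918 - 1*23844) = 13395*(-1/44316) - 14993/(8918 - 23844) = -4465/14772 - 14993/(-14926) = -4465/14772 - 14993*(-1/14926) = -4465/14772 + 14993/14926 = 77416003/110243436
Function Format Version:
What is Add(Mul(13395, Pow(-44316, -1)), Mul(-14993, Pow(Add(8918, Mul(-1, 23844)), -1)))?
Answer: Rational(77416003, 110243436) ≈ 0.70223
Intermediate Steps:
Add(Mul(13395, Pow(-44316, -1)), Mul(-14993, Pow(Add(8918, Mul(-1, 23844)), -1))) = Add(Mul(13395, Rational(-1, 44316)), Mul(-14993, Pow(Add(8918, -23844), -1))) = Add(Rational(-4465, 14772), Mul(-14993, Pow(-14926, -1))) = Add(Rational(-4465, 14772), Mul(-14993, Rational(-1, 14926))) = Add(Rational(-4465, 14772), Rational(14993, 14926)) = Rational(77416003, 110243436)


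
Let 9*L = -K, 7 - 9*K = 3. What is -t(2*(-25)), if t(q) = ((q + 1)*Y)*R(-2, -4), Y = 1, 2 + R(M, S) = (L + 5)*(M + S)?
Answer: -41944/27 ≈ -1553.5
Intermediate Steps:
K = 4/9 (K = 7/9 - ⅑*3 = 7/9 - ⅓ = 4/9 ≈ 0.44444)
L = -4/81 (L = (-1*4/9)/9 = (⅑)*(-4/9) = -4/81 ≈ -0.049383)
R(M, S) = -2 + 401*M/81 + 401*S/81 (R(M, S) = -2 + (-4/81 + 5)*(M + S) = -2 + 401*(M + S)/81 = -2 + (401*M/81 + 401*S/81) = -2 + 401*M/81 + 401*S/81)
t(q) = -856/27 - 856*q/27 (t(q) = ((q + 1)*1)*(-2 + (401/81)*(-2) + (401/81)*(-4)) = ((1 + q)*1)*(-2 - 802/81 - 1604/81) = (1 + q)*(-856/27) = -856/27 - 856*q/27)
-t(2*(-25)) = -(-856/27 - 1712*(-25)/27) = -(-856/27 - 856/27*(-50)) = -(-856/27 + 42800/27) = -1*41944/27 = -41944/27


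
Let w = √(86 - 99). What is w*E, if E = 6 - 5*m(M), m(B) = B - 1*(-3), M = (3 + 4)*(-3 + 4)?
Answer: -44*I*√13 ≈ -158.64*I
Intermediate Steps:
M = 7 (M = 7*1 = 7)
m(B) = 3 + B (m(B) = B + 3 = 3 + B)
w = I*√13 (w = √(-13) = I*√13 ≈ 3.6056*I)
E = -44 (E = 6 - 5*(3 + 7) = 6 - 5*10 = 6 - 50 = -44)
w*E = (I*√13)*(-44) = -44*I*√13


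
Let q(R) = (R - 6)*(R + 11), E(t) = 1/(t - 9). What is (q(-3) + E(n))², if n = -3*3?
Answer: 1682209/324 ≈ 5192.0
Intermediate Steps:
n = -9
E(t) = 1/(-9 + t)
q(R) = (-6 + R)*(11 + R)
(q(-3) + E(n))² = ((-66 + (-3)² + 5*(-3)) + 1/(-9 - 9))² = ((-66 + 9 - 15) + 1/(-18))² = (-72 - 1/18)² = (-1297/18)² = 1682209/324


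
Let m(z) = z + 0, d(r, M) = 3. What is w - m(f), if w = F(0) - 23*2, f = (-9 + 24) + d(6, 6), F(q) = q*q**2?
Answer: -64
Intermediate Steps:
F(q) = q**3
f = 18 (f = (-9 + 24) + 3 = 15 + 3 = 18)
m(z) = z
w = -46 (w = 0**3 - 23*2 = 0 - 46 = -46)
w - m(f) = -46 - 1*18 = -46 - 18 = -64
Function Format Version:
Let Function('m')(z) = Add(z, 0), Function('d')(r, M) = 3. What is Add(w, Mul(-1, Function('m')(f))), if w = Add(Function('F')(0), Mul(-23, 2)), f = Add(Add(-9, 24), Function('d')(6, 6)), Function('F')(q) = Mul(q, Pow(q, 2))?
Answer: -64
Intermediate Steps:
Function('F')(q) = Pow(q, 3)
f = 18 (f = Add(Add(-9, 24), 3) = Add(15, 3) = 18)
Function('m')(z) = z
w = -46 (w = Add(Pow(0, 3), Mul(-23, 2)) = Add(0, -46) = -46)
Add(w, Mul(-1, Function('m')(f))) = Add(-46, Mul(-1, 18)) = Add(-46, -18) = -64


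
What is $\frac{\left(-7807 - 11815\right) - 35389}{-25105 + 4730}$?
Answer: $\frac{55011}{20375} \approx 2.6999$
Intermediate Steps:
$\frac{\left(-7807 - 11815\right) - 35389}{-25105 + 4730} = \frac{-19622 - 35389}{-20375} = \left(-55011\right) \left(- \frac{1}{20375}\right) = \frac{55011}{20375}$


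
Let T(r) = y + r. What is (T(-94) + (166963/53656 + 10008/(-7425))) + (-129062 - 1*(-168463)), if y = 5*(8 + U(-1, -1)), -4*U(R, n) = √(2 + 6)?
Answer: 1741820250403/44266200 - 5*√2/2 ≈ 39345.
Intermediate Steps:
U(R, n) = -√2/2 (U(R, n) = -√(2 + 6)/4 = -√2/2)
y = 40 - 5*√2/2 (y = 5*(8 - √2/2) = 40 - 5*√2/2 ≈ 36.464)
T(r) = 40 + r - 5*√2/2 (T(r) = (40 - 5*√2/2) + r = 40 + r - 5*√2/2)
(T(-94) + (166963/53656 + 10008/(-7425))) + (-129062 - 1*(-168463)) = ((40 - 94 - 5*√2/2) + (166963/53656 + 10008/(-7425))) + (-129062 - 1*(-168463)) = ((-54 - 5*√2/2) + (166963*(1/53656) + 10008*(-1/7425))) + (-129062 + 168463) = ((-54 - 5*√2/2) + (166963/53656 - 1112/825)) + 39401 = ((-54 - 5*√2/2) + 78079003/44266200) + 39401 = (-2312295797/44266200 - 5*√2/2) + 39401 = 1741820250403/44266200 - 5*√2/2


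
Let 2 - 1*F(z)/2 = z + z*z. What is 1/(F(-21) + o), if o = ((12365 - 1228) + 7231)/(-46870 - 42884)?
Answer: -6411/5360908 ≈ -0.0011959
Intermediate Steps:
F(z) = 4 - 2*z - 2*z**2 (F(z) = 4 - 2*(z + z*z) = 4 - 2*(z + z**2) = 4 + (-2*z - 2*z**2) = 4 - 2*z - 2*z**2)
o = -1312/6411 (o = (11137 + 7231)/(-89754) = 18368*(-1/89754) = -1312/6411 ≈ -0.20465)
1/(F(-21) + o) = 1/((4 - 2*(-21) - 2*(-21)**2) - 1312/6411) = 1/((4 + 42 - 2*441) - 1312/6411) = 1/((4 + 42 - 882) - 1312/6411) = 1/(-836 - 1312/6411) = 1/(-5360908/6411) = -6411/5360908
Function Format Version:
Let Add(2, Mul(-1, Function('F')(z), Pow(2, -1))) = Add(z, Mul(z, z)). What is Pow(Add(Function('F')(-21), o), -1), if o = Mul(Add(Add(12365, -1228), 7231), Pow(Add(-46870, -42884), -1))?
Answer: Rational(-6411, 5360908) ≈ -0.0011959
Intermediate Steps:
Function('F')(z) = Add(4, Mul(-2, z), Mul(-2, Pow(z, 2))) (Function('F')(z) = Add(4, Mul(-2, Add(z, Mul(z, z)))) = Add(4, Mul(-2, Add(z, Pow(z, 2)))) = Add(4, Add(Mul(-2, z), Mul(-2, Pow(z, 2)))) = Add(4, Mul(-2, z), Mul(-2, Pow(z, 2))))
o = Rational(-1312, 6411) (o = Mul(Add(11137, 7231), Pow(-89754, -1)) = Mul(18368, Rational(-1, 89754)) = Rational(-1312, 6411) ≈ -0.20465)
Pow(Add(Function('F')(-21), o), -1) = Pow(Add(Add(4, Mul(-2, -21), Mul(-2, Pow(-21, 2))), Rational(-1312, 6411)), -1) = Pow(Add(Add(4, 42, Mul(-2, 441)), Rational(-1312, 6411)), -1) = Pow(Add(Add(4, 42, -882), Rational(-1312, 6411)), -1) = Pow(Add(-836, Rational(-1312, 6411)), -1) = Pow(Rational(-5360908, 6411), -1) = Rational(-6411, 5360908)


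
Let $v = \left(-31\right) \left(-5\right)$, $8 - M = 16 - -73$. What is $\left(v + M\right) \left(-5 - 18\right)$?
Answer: $-1702$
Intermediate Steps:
$M = -81$ ($M = 8 - \left(16 - -73\right) = 8 - \left(16 + 73\right) = 8 - 89 = -81$)
$v = 155$
$\left(v + M\right) \left(-5 - 18\right) = \left(155 - 81\right) \left(-5 - 18\right) = 74 \left(-23\right) = -1702$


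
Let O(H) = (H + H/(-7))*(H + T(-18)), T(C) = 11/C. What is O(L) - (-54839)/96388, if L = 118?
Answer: 24033957211/2024148 ≈ 11874.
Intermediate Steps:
O(H) = 6*H*(-11/18 + H)/7 (O(H) = (H + H/(-7))*(H + 11/(-18)) = (H + H*(-1/7))*(H + 11*(-1/18)) = (H - H/7)*(H - 11/18) = (6*H/7)*(-11/18 + H) = 6*H*(-11/18 + H)/7)
O(L) - (-54839)/96388 = (1/21)*118*(-11 + 18*118) - (-54839)/96388 = (1/21)*118*(-11 + 2124) - (-54839)/96388 = (1/21)*118*2113 - 1*(-54839/96388) = 249334/21 + 54839/96388 = 24033957211/2024148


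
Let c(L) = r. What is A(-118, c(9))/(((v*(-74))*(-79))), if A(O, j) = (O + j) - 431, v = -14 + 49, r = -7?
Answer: -278/102305 ≈ -0.0027174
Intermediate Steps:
c(L) = -7
v = 35
A(O, j) = -431 + O + j
A(-118, c(9))/(((v*(-74))*(-79))) = (-431 - 118 - 7)/(((35*(-74))*(-79))) = -556/((-2590*(-79))) = -556/204610 = -556*1/204610 = -278/102305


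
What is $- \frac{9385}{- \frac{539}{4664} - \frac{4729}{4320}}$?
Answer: $\frac{2148789600}{277097} \approx 7754.6$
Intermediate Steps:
$- \frac{9385}{- \frac{539}{4664} - \frac{4729}{4320}} = - \frac{9385}{\left(-539\right) \frac{1}{4664} - \frac{4729}{4320}} = - \frac{9385}{- \frac{49}{424} - \frac{4729}{4320}} = - \frac{9385}{- \frac{277097}{228960}} = \left(-9385\right) \left(- \frac{228960}{277097}\right) = \frac{2148789600}{277097}$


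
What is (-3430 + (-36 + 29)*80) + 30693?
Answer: 26703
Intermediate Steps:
(-3430 + (-36 + 29)*80) + 30693 = (-3430 - 7*80) + 30693 = (-3430 - 560) + 30693 = -3990 + 30693 = 26703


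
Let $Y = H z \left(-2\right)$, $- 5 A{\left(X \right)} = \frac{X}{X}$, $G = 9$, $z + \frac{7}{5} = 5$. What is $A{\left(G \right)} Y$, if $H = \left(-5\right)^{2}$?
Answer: $36$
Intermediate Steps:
$z = \frac{18}{5}$ ($z = - \frac{7}{5} + 5 = \frac{18}{5} \approx 3.6$)
$H = 25$
$A{\left(X \right)} = - \frac{1}{5}$ ($A{\left(X \right)} = - \frac{X \frac{1}{X}}{5} = \left(- \frac{1}{5}\right) 1 = - \frac{1}{5}$)
$Y = -180$ ($Y = 25 \cdot \frac{18}{5} \left(-2\right) = 90 \left(-2\right) = -180$)
$A{\left(G \right)} Y = \left(- \frac{1}{5}\right) \left(-180\right) = 36$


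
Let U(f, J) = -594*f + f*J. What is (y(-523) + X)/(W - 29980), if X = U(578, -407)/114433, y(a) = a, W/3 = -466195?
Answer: 5493367/14861361695 ≈ 0.00036964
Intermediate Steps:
W = -1398585 (W = 3*(-466195) = -1398585)
U(f, J) = -594*f + J*f
X = -52598/10403 (X = (578*(-594 - 407))/114433 = (578*(-1001))*(1/114433) = -578578*1/114433 = -52598/10403 ≈ -5.0560)
(y(-523) + X)/(W - 29980) = (-523 - 52598/10403)/(-1398585 - 29980) = -5493367/10403/(-1428565) = -5493367/10403*(-1/1428565) = 5493367/14861361695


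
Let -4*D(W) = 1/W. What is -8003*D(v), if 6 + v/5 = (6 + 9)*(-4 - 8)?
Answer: -8003/3720 ≈ -2.1513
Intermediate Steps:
v = -930 (v = -30 + 5*((6 + 9)*(-4 - 8)) = -30 + 5*(15*(-12)) = -30 + 5*(-180) = -30 - 900 = -930)
D(W) = -1/(4*W)
-8003*D(v) = -(-8003)/(4*(-930)) = -(-8003)*(-1)/(4*930) = -8003*1/3720 = -8003/3720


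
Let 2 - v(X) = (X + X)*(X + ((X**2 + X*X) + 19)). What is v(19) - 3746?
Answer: -32624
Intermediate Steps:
v(X) = 2 - 2*X*(19 + X + 2*X**2) (v(X) = 2 - (X + X)*(X + ((X**2 + X*X) + 19)) = 2 - 2*X*(X + ((X**2 + X**2) + 19)) = 2 - 2*X*(X + (2*X**2 + 19)) = 2 - 2*X*(X + (19 + 2*X**2)) = 2 - 2*X*(19 + X + 2*X**2))
v(19) - 3746 = (2 - 38*19 - 4*19**3 - 2*19**2) - 3746 = (2 - 722 - 4*6859 - 2*361) - 3746 = (2 - 722 - 27436 - 722) - 3746 = -28878 - 3746 = -32624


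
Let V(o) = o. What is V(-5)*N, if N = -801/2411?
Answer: 4005/2411 ≈ 1.6611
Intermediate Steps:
N = -801/2411 (N = -801*1/2411 = -801/2411 ≈ -0.33223)
V(-5)*N = -5*(-801/2411) = 4005/2411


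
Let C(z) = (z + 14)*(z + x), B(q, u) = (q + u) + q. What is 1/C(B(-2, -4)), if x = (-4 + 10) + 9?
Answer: 1/42 ≈ 0.023810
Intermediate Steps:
B(q, u) = u + 2*q
x = 15 (x = 6 + 9 = 15)
C(z) = (14 + z)*(15 + z) (C(z) = (z + 14)*(z + 15) = (14 + z)*(15 + z))
1/C(B(-2, -4)) = 1/(210 + (-4 + 2*(-2))² + 29*(-4 + 2*(-2))) = 1/(210 + (-4 - 4)² + 29*(-4 - 4)) = 1/(210 + (-8)² + 29*(-8)) = 1/(210 + 64 - 232) = 1/42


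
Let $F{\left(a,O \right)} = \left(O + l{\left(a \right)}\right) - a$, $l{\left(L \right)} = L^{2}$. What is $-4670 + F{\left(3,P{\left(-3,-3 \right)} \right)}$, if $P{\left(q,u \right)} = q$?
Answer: $-4667$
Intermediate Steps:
$F{\left(a,O \right)} = O + a^{2} - a$ ($F{\left(a,O \right)} = \left(O + a^{2}\right) - a = O + a^{2} - a$)
$-4670 + F{\left(3,P{\left(-3,-3 \right)} \right)} = -4670 - \left(6 - 9\right) = -4670 - -3 = -4670 + 3 = -4667$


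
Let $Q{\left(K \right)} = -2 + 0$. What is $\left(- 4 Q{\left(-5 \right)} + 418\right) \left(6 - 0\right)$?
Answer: $2556$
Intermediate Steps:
$Q{\left(K \right)} = -2$
$\left(- 4 Q{\left(-5 \right)} + 418\right) \left(6 - 0\right) = \left(\left(-4\right) \left(-2\right) + 418\right) \left(6 - 0\right) = \left(8 + 418\right) \left(6 + 0\right) = 426 \cdot 6 = 2556$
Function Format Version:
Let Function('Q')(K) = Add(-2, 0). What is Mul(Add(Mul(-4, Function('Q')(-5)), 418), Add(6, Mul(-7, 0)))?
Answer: 2556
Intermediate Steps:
Function('Q')(K) = -2
Mul(Add(Mul(-4, Function('Q')(-5)), 418), Add(6, Mul(-7, 0))) = Mul(Add(Mul(-4, -2), 418), Add(6, Mul(-7, 0))) = Mul(Add(8, 418), Add(6, 0)) = Mul(426, 6) = 2556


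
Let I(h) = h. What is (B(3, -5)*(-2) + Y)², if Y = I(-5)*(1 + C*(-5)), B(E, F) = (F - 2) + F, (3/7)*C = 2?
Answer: 165649/9 ≈ 18405.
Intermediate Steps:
C = 14/3 (C = (7/3)*2 = 14/3 ≈ 4.6667)
B(E, F) = -2 + 2*F (B(E, F) = (-2 + F) + F = -2 + 2*F)
Y = 335/3 (Y = -5*(1 + (14/3)*(-5)) = -5*(1 - 70/3) = -5*(-67/3) = 335/3 ≈ 111.67)
(B(3, -5)*(-2) + Y)² = ((-2 + 2*(-5))*(-2) + 335/3)² = ((-2 - 10)*(-2) + 335/3)² = (-12*(-2) + 335/3)² = (24 + 335/3)² = (407/3)² = 165649/9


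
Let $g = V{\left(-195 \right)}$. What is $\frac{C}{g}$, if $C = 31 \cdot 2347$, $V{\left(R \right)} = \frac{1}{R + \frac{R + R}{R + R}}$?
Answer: $-14114858$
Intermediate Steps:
$V{\left(R \right)} = \frac{1}{1 + R}$ ($V{\left(R \right)} = \frac{1}{R + \frac{2 R}{2 R}} = \frac{1}{R + 2 R \frac{1}{2 R}} = \frac{1}{R + 1} = \frac{1}{1 + R}$)
$g = - \frac{1}{194}$ ($g = \frac{1}{1 - 195} = \frac{1}{-194} = - \frac{1}{194} \approx -0.0051546$)
$C = 72757$
$\frac{C}{g} = \frac{72757}{- \frac{1}{194}} = 72757 \left(-194\right) = -14114858$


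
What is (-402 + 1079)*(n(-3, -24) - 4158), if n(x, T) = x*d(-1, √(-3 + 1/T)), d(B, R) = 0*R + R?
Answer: -2814966 - 677*I*√438/4 ≈ -2.815e+6 - 3542.1*I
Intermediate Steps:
d(B, R) = R (d(B, R) = 0 + R = R)
n(x, T) = x*√(-3 + 1/T)
(-402 + 1079)*(n(-3, -24) - 4158) = (-402 + 1079)*(-3*√(-3 + 1/(-24)) - 4158) = 677*(-3*√(-3 - 1/24) - 4158) = 677*(-I*√438/4 - 4158) = 677*(-4158 - I*√438/4) = -2814966 - 677*I*√438/4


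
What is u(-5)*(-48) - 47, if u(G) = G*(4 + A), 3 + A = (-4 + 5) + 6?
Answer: 1873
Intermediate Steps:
A = 4 (A = -3 + ((-4 + 5) + 6) = -3 + (1 + 6) = -3 + 7 = 4)
u(G) = 8*G (u(G) = G*(4 + 4) = G*8 = 8*G)
u(-5)*(-48) - 47 = (8*(-5))*(-48) - 47 = -40*(-48) - 47 = 1920 - 47 = 1873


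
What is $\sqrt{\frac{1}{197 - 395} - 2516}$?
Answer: $\frac{i \sqrt{10959718}}{66} \approx 50.16 i$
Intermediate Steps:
$\sqrt{\frac{1}{197 - 395} - 2516} = \sqrt{\frac{1}{-198} - 2516} = \sqrt{- \frac{1}{198} - 2516} = \sqrt{- \frac{498169}{198}} = \frac{i \sqrt{10959718}}{66}$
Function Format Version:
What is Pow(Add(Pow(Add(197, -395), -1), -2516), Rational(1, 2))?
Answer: Mul(Rational(1, 66), I, Pow(10959718, Rational(1, 2))) ≈ Mul(50.160, I)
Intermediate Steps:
Pow(Add(Pow(Add(197, -395), -1), -2516), Rational(1, 2)) = Pow(Add(Pow(-198, -1), -2516), Rational(1, 2)) = Pow(Add(Rational(-1, 198), -2516), Rational(1, 2)) = Pow(Rational(-498169, 198), Rational(1, 2)) = Mul(Rational(1, 66), I, Pow(10959718, Rational(1, 2)))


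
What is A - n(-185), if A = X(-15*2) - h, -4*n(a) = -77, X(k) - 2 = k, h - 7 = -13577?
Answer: 54091/4 ≈ 13523.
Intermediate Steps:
h = -13570 (h = 7 - 13577 = -13570)
X(k) = 2 + k
n(a) = 77/4 (n(a) = -1/4*(-77) = 77/4)
A = 13542 (A = (2 - 15*2) - 1*(-13570) = (2 - 30) + 13570 = -28 + 13570 = 13542)
A - n(-185) = 13542 - 1*77/4 = 13542 - 77/4 = 54091/4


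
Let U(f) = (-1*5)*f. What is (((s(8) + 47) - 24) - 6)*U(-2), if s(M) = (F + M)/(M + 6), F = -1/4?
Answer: 4915/28 ≈ 175.54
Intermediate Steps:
F = -¼ (F = -1*¼ = -¼ ≈ -0.25000)
s(M) = (-¼ + M)/(6 + M) (s(M) = (-¼ + M)/(M + 6) = (-¼ + M)/(6 + M))
U(f) = -5*f
(((s(8) + 47) - 24) - 6)*U(-2) = ((((-¼ + 8)/(6 + 8) + 47) - 24) - 6)*(-5*(-2)) = ((((31/4)/14 + 47) - 24) - 6)*10 = ((((1/14)*(31/4) + 47) - 24) - 6)*10 = (((31/56 + 47) - 24) - 6)*10 = ((2663/56 - 24) - 6)*10 = (1319/56 - 6)*10 = (983/56)*10 = 4915/28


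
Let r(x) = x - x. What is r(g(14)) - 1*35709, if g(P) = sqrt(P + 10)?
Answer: -35709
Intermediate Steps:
g(P) = sqrt(10 + P)
r(x) = 0
r(g(14)) - 1*35709 = 0 - 1*35709 = 0 - 35709 = -35709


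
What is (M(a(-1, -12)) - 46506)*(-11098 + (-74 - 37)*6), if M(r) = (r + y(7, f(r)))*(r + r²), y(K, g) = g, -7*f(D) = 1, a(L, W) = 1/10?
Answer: 957419119053/1750 ≈ 5.4710e+8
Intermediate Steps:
a(L, W) = ⅒
f(D) = -⅐ (f(D) = -⅐*1 = -⅐)
M(r) = (-⅐ + r)*(r + r²) (M(r) = (r - ⅐)*(r + r²) = (-⅐ + r)*(r + r²))
(M(a(-1, -12)) - 46506)*(-11098 + (-74 - 37)*6) = ((⅐)*(⅒)*(-1 + 6*(⅒) + 7*(⅒)²) - 46506)*(-11098 + (-74 - 37)*6) = ((⅐)*(⅒)*(-1 + ⅗ + 7*(1/100)) - 46506)*(-11098 - 111*6) = ((⅐)*(⅒)*(-1 + ⅗ + 7/100) - 46506)*(-11098 - 666) = ((⅐)*(⅒)*(-33/100) - 46506)*(-11764) = (-33/7000 - 46506)*(-11764) = -325542033/7000*(-11764) = 957419119053/1750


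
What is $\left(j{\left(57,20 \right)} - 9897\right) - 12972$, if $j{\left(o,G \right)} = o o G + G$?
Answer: $42131$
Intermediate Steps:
$j{\left(o,G \right)} = G + G o^{2}$ ($j{\left(o,G \right)} = o^{2} G + G = G o^{2} + G = G + G o^{2}$)
$\left(j{\left(57,20 \right)} - 9897\right) - 12972 = \left(20 \left(1 + 57^{2}\right) - 9897\right) - 12972 = \left(20 \left(1 + 3249\right) - 9897\right) - 12972 = \left(20 \cdot 3250 - 9897\right) - 12972 = \left(65000 - 9897\right) - 12972 = 55103 - 12972 = 42131$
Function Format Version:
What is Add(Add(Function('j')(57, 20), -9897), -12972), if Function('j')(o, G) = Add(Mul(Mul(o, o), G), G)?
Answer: 42131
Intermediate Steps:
Function('j')(o, G) = Add(G, Mul(G, Pow(o, 2))) (Function('j')(o, G) = Add(Mul(Pow(o, 2), G), G) = Add(Mul(G, Pow(o, 2)), G) = Add(G, Mul(G, Pow(o, 2))))
Add(Add(Function('j')(57, 20), -9897), -12972) = Add(Add(Mul(20, Add(1, Pow(57, 2))), -9897), -12972) = Add(Add(Mul(20, Add(1, 3249)), -9897), -12972) = Add(Add(Mul(20, 3250), -9897), -12972) = Add(Add(65000, -9897), -12972) = Add(55103, -12972) = 42131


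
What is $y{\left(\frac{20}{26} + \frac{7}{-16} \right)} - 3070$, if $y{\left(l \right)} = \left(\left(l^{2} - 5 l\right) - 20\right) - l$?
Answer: $- \frac{133767111}{43264} \approx -3091.9$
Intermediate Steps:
$y{\left(l \right)} = -20 + l^{2} - 6 l$ ($y{\left(l \right)} = \left(-20 + l^{2} - 5 l\right) - l = -20 + l^{2} - 6 l$)
$y{\left(\frac{20}{26} + \frac{7}{-16} \right)} - 3070 = \left(-20 + \left(\frac{20}{26} + \frac{7}{-16}\right)^{2} - 6 \left(\frac{20}{26} + \frac{7}{-16}\right)\right) - 3070 = \left(-20 + \left(20 \cdot \frac{1}{26} + 7 \left(- \frac{1}{16}\right)\right)^{2} - 6 \left(20 \cdot \frac{1}{26} + 7 \left(- \frac{1}{16}\right)\right)\right) - 3070 = \left(-20 + \left(\frac{10}{13} - \frac{7}{16}\right)^{2} - 6 \left(\frac{10}{13} - \frac{7}{16}\right)\right) - 3070 = \left(-20 + \left(\frac{69}{208}\right)^{2} - \frac{207}{104}\right) - 3070 = \left(-20 + \frac{4761}{43264} - \frac{207}{104}\right) - 3070 = - \frac{946631}{43264} - 3070 = - \frac{133767111}{43264}$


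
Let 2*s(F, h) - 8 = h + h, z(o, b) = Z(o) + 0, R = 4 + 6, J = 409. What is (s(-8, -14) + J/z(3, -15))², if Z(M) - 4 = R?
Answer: 72361/196 ≈ 369.19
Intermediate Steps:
R = 10
Z(M) = 14 (Z(M) = 4 + 10 = 14)
z(o, b) = 14 (z(o, b) = 14 + 0 = 14)
s(F, h) = 4 + h (s(F, h) = 4 + (h + h)/2 = 4 + (2*h)/2 = 4 + h)
(s(-8, -14) + J/z(3, -15))² = ((4 - 14) + 409/14)² = (-10 + 409*(1/14))² = (-10 + 409/14)² = (269/14)² = 72361/196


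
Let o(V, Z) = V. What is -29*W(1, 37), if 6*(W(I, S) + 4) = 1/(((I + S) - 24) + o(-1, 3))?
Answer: 9019/78 ≈ 115.63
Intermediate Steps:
W(I, S) = -4 + 1/(6*(-25 + I + S)) (W(I, S) = -4 + 1/(6*(((I + S) - 24) - 1)) = -4 + 1/(6*((-24 + I + S) - 1)) = -4 + 1/(6*(-25 + I + S)))
-29*W(1, 37) = -29*(601/6 - 4*1 - 4*37)/(-25 + 1 + 37) = -29*(601/6 - 4 - 148)/13 = -29*(-311)/(13*6) = -29*(-311/78) = 9019/78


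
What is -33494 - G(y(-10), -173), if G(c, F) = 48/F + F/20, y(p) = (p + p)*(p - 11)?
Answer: -115858351/3460 ≈ -33485.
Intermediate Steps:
y(p) = 2*p*(-11 + p) (y(p) = (2*p)*(-11 + p) = 2*p*(-11 + p))
G(c, F) = 48/F + F/20 (G(c, F) = 48/F + F*(1/20) = 48/F + F/20)
-33494 - G(y(-10), -173) = -33494 - (48/(-173) + (1/20)*(-173)) = -33494 - (48*(-1/173) - 173/20) = -33494 - (-48/173 - 173/20) = -33494 - 1*(-30889/3460) = -33494 + 30889/3460 = -115858351/3460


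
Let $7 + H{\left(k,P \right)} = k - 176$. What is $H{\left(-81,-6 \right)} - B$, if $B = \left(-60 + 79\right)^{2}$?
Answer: $-625$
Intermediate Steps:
$H{\left(k,P \right)} = -183 + k$ ($H{\left(k,P \right)} = -7 + \left(k - 176\right) = -7 + \left(-176 + k\right) = -183 + k$)
$B = 361$ ($B = 19^{2} = 361$)
$H{\left(-81,-6 \right)} - B = \left(-183 - 81\right) - 361 = -264 - 361 = -625$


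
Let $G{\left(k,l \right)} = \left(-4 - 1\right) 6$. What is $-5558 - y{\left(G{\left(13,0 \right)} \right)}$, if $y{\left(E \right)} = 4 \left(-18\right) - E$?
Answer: $-5516$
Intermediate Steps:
$G{\left(k,l \right)} = -30$ ($G{\left(k,l \right)} = \left(-5\right) 6 = -30$)
$y{\left(E \right)} = -72 - E$
$-5558 - y{\left(G{\left(13,0 \right)} \right)} = -5558 - \left(-72 - -30\right) = -5558 - \left(-72 + 30\right) = -5558 - -42 = -5558 + 42 = -5516$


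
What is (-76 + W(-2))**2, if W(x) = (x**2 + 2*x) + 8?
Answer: 4624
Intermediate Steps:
W(x) = 8 + x**2 + 2*x
(-76 + W(-2))**2 = (-76 + (8 + (-2)**2 + 2*(-2)))**2 = (-76 + (8 + 4 - 4))**2 = (-76 + 8)**2 = (-68)**2 = 4624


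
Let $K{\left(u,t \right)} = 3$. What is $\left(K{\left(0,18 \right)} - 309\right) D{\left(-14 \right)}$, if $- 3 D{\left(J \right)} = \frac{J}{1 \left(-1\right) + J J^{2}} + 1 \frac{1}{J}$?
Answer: $- \frac{43333}{6405} \approx -6.7655$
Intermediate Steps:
$D{\left(J \right)} = - \frac{1}{3 J} - \frac{J}{3 \left(-1 + J^{3}\right)}$ ($D{\left(J \right)} = - \frac{\frac{J}{1 \left(-1\right) + J J^{2}} + 1 \frac{1}{J}}{3} = - \frac{\frac{J}{-1 + J^{3}} + \frac{1}{J}}{3} = - \frac{\frac{1}{J} + \frac{J}{-1 + J^{3}}}{3} = - \frac{1}{3 J} - \frac{J}{3 \left(-1 + J^{3}\right)}$)
$\left(K{\left(0,18 \right)} - 309\right) D{\left(-14 \right)} = \left(3 - 309\right) \frac{1 - \left(-14\right)^{2} - \left(-14\right)^{3}}{3 \left(-14\right) \left(-1 + \left(-14\right)^{3}\right)} = - 306 \cdot \frac{1}{3} \left(- \frac{1}{14}\right) \frac{1}{-1 - 2744} \left(1 - 196 - -2744\right) = - 306 \cdot \frac{1}{3} \left(- \frac{1}{14}\right) \frac{1}{-2745} \left(1 - 196 + 2744\right) = - 306 \cdot \frac{1}{3} \left(- \frac{1}{14}\right) \left(- \frac{1}{2745}\right) 2549 = \left(-306\right) \frac{2549}{115290} = - \frac{43333}{6405}$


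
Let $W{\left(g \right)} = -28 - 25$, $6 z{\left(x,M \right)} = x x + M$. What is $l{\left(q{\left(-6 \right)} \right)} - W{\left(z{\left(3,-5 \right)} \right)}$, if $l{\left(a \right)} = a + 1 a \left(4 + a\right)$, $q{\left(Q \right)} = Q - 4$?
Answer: $103$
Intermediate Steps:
$z{\left(x,M \right)} = \frac{M}{6} + \frac{x^{2}}{6}$ ($z{\left(x,M \right)} = \frac{x x + M}{6} = \frac{x^{2} + M}{6} = \frac{M + x^{2}}{6} = \frac{M}{6} + \frac{x^{2}}{6}$)
$q{\left(Q \right)} = -4 + Q$ ($q{\left(Q \right)} = Q - 4 = -4 + Q$)
$l{\left(a \right)} = a + a \left(4 + a\right)$
$W{\left(g \right)} = -53$
$l{\left(q{\left(-6 \right)} \right)} - W{\left(z{\left(3,-5 \right)} \right)} = \left(-4 - 6\right) \left(5 - 10\right) - -53 = - 10 \left(5 - 10\right) + 53 = \left(-10\right) \left(-5\right) + 53 = 50 + 53 = 103$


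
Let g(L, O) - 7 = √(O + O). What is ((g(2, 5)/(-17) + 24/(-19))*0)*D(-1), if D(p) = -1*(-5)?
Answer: 0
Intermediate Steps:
g(L, O) = 7 + √2*√O (g(L, O) = 7 + √(O + O) = 7 + √(2*O) = 7 + √2*√O)
D(p) = 5
((g(2, 5)/(-17) + 24/(-19))*0)*D(-1) = (((7 + √2*√5)/(-17) + 24/(-19))*0)*5 = (((7 + √10)*(-1/17) + 24*(-1/19))*0)*5 = (((-7/17 - √10/17) - 24/19)*0)*5 = ((-541/323 - √10/17)*0)*5 = 0*5 = 0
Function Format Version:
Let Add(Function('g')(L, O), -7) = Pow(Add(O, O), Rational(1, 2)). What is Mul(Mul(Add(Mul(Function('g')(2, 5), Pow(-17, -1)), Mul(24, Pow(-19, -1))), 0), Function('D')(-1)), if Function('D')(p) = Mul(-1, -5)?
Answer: 0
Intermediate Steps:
Function('g')(L, O) = Add(7, Mul(Pow(2, Rational(1, 2)), Pow(O, Rational(1, 2)))) (Function('g')(L, O) = Add(7, Pow(Add(O, O), Rational(1, 2))) = Add(7, Pow(Mul(2, O), Rational(1, 2))) = Add(7, Mul(Pow(2, Rational(1, 2)), Pow(O, Rational(1, 2)))))
Function('D')(p) = 5
Mul(Mul(Add(Mul(Function('g')(2, 5), Pow(-17, -1)), Mul(24, Pow(-19, -1))), 0), Function('D')(-1)) = Mul(Mul(Add(Mul(Add(7, Mul(Pow(2, Rational(1, 2)), Pow(5, Rational(1, 2)))), Pow(-17, -1)), Mul(24, Pow(-19, -1))), 0), 5) = Mul(Mul(Add(Mul(Add(7, Pow(10, Rational(1, 2))), Rational(-1, 17)), Mul(24, Rational(-1, 19))), 0), 5) = Mul(Mul(Add(Add(Rational(-7, 17), Mul(Rational(-1, 17), Pow(10, Rational(1, 2)))), Rational(-24, 19)), 0), 5) = Mul(Mul(Add(Rational(-541, 323), Mul(Rational(-1, 17), Pow(10, Rational(1, 2)))), 0), 5) = Mul(0, 5) = 0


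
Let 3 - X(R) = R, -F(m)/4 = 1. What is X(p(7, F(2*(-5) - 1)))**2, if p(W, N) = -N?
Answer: 1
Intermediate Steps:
F(m) = -4 (F(m) = -4*1 = -4)
X(R) = 3 - R
X(p(7, F(2*(-5) - 1)))**2 = (3 - (-1)*(-4))**2 = (3 - 1*4)**2 = (3 - 4)**2 = (-1)**2 = 1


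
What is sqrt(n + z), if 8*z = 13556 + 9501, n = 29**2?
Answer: sqrt(59570)/4 ≈ 61.017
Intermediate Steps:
n = 841
z = 23057/8 (z = (13556 + 9501)/8 = (1/8)*23057 = 23057/8 ≈ 2882.1)
sqrt(n + z) = sqrt(841 + 23057/8) = sqrt(29785/8) = sqrt(59570)/4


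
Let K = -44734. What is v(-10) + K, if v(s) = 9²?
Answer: -44653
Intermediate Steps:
v(s) = 81
v(-10) + K = 81 - 44734 = -44653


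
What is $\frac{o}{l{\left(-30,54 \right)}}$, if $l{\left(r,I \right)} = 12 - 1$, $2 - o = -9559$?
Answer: $\frac{9561}{11} \approx 869.18$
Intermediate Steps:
$o = 9561$ ($o = 2 - -9559 = 2 + 9559 = 9561$)
$l{\left(r,I \right)} = 11$ ($l{\left(r,I \right)} = 12 - 1 = 11$)
$\frac{o}{l{\left(-30,54 \right)}} = \frac{9561}{11}$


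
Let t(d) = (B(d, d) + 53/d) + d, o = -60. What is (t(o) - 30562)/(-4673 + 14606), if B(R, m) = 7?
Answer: -1836953/595980 ≈ -3.0822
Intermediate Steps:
t(d) = 7 + d + 53/d (t(d) = (7 + 53/d) + d = 7 + d + 53/d)
(t(o) - 30562)/(-4673 + 14606) = ((7 - 60 + 53/(-60)) - 30562)/(-4673 + 14606) = ((7 - 60 + 53*(-1/60)) - 30562)/9933 = ((7 - 60 - 53/60) - 30562)*(1/9933) = (-3233/60 - 30562)*(1/9933) = -1836953/60*1/9933 = -1836953/595980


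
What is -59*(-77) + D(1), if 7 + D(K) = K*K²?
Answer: 4537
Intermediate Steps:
D(K) = -7 + K³ (D(K) = -7 + K*K² = -7 + K³)
-59*(-77) + D(1) = -59*(-77) + (-7 + 1³) = 4543 + (-7 + 1) = 4543 - 6 = 4537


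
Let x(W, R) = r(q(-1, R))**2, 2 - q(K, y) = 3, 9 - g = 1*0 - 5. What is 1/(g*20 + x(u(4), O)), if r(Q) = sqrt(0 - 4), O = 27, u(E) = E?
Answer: 1/276 ≈ 0.0036232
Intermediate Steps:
g = 14 (g = 9 - (1*0 - 5) = 9 - (0 - 5) = 9 - 1*(-5) = 9 + 5 = 14)
q(K, y) = -1 (q(K, y) = 2 - 1*3 = 2 - 3 = -1)
r(Q) = 2*I (r(Q) = sqrt(-4) = 2*I)
x(W, R) = -4 (x(W, R) = (2*I)**2 = -4)
1/(g*20 + x(u(4), O)) = 1/(14*20 - 4) = 1/(280 - 4) = 1/276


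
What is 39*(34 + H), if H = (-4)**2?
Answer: 1950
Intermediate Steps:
H = 16
39*(34 + H) = 39*(34 + 16) = 39*50 = 1950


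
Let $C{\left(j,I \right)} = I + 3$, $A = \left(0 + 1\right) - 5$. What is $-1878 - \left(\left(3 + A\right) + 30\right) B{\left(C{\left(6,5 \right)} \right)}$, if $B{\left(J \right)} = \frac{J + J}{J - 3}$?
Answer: $- \frac{9854}{5} \approx -1970.8$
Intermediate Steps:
$A = -4$ ($A = 1 - 5 = -4$)
$C{\left(j,I \right)} = 3 + I$
$B{\left(J \right)} = \frac{2 J}{-3 + J}$
$-1878 - \left(\left(3 + A\right) + 30\right) B{\left(C{\left(6,5 \right)} \right)} = -1878 - \left(\left(3 - 4\right) + 30\right) \frac{2 \left(3 + 5\right)}{-3 + \left(3 + 5\right)} = -1878 - \left(-1 + 30\right) 2 \cdot 8 \frac{1}{-3 + 8} = -1878 - 29 \cdot 2 \cdot 8 \cdot \frac{1}{5} = -1878 - 29 \cdot \frac{16}{5} = -1878 - \frac{464}{5} = - \frac{9854}{5}$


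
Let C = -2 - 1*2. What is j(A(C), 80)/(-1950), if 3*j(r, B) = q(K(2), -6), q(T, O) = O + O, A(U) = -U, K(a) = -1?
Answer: 2/975 ≈ 0.0020513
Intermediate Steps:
C = -4 (C = -2 - 2 = -4)
q(T, O) = 2*O
j(r, B) = -4 (j(r, B) = (2*(-6))/3 = (⅓)*(-12) = -4)
j(A(C), 80)/(-1950) = -4/(-1950) = -4*(-1/1950) = 2/975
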